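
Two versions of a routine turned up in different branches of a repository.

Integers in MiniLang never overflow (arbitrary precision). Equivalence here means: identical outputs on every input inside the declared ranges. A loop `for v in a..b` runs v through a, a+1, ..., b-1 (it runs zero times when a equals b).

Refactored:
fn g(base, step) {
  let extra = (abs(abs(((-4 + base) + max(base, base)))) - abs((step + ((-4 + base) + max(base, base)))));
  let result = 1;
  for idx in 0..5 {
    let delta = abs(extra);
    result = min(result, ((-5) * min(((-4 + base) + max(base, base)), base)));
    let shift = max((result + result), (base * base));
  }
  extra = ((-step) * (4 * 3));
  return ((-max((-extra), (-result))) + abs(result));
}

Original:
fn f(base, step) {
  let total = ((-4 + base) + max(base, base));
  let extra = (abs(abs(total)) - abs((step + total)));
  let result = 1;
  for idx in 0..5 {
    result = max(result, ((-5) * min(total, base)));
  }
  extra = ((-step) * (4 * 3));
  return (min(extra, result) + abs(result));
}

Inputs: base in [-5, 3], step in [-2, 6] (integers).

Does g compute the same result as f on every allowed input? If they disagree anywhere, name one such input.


These are not equivalent — on base=-5, step=-2 the outputs split (94 vs 2).
f: total = -14; extra = -2; result = 1; [idx=0]; result = 70; [idx=1]; result = 70; [idx=2]; result = 70; [idx=3]; result = 70; [idx=4]; result = 70; extra = 24; return 94
g: extra = -2; result = 1; [idx=0]; delta = 2; result = 1; shift = 25; [idx=1]; delta = 2; result = 1; shift = 25; [idx=2]; delta = 2; result = 1; shift = 25; [idx=3]; delta = 2; result = 1; shift = 25; [idx=4]; delta = 2; result = 1; shift = 25; extra = 24; return 2
verdict: not equivalent; witness: base=-5, step=-2


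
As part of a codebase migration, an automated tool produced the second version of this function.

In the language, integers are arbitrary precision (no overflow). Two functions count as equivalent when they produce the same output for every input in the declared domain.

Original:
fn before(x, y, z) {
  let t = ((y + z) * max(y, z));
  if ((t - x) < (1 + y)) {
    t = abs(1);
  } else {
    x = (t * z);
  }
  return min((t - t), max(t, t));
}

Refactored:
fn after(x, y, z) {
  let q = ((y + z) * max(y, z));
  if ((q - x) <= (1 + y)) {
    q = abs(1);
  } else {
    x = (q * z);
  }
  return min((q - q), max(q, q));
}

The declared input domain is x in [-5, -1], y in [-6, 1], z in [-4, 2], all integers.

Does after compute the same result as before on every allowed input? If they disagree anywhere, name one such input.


At x=-5, y=1, z=-4: before gives -3, after gives 0.
verdict: not equivalent; witness: x=-5, y=1, z=-4


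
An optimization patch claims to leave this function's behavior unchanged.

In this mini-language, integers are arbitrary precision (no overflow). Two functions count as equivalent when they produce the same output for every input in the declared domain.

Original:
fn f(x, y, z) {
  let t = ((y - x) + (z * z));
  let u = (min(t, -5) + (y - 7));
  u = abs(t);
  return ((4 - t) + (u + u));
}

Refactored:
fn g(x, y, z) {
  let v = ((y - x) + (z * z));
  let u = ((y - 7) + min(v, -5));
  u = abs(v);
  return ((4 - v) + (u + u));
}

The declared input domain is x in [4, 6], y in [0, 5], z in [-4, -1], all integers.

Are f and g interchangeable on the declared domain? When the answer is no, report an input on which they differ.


Changes here: local variable names differ; the full 72-point sweep finds no disagreement.
verdict: equivalent


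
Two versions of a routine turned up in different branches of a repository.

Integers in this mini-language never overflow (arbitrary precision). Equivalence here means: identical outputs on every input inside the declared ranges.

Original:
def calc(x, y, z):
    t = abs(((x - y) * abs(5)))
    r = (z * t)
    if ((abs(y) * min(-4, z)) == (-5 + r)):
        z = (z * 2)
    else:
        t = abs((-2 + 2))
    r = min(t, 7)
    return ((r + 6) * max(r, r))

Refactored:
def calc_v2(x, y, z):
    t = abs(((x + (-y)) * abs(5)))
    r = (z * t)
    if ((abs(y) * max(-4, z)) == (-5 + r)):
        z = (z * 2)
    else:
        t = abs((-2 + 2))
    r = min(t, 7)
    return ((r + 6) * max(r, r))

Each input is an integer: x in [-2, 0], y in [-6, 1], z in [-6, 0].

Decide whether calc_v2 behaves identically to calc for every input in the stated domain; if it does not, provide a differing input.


These are not equivalent — on x=-2, y=-5, z=-1 the outputs split (91 vs 0).
calc: t=15, then r=-15, then ((abs(y) * min(-4, z)) == (-5 + r)) is true, then z=-2, then r=7, then returns 91
calc_v2: t=15, then r=-15, then ((abs(y) * max(-4, z)) == (-5 + r)) is false, then t=0, then r=0, then returns 0
verdict: not equivalent; witness: x=-2, y=-5, z=-1


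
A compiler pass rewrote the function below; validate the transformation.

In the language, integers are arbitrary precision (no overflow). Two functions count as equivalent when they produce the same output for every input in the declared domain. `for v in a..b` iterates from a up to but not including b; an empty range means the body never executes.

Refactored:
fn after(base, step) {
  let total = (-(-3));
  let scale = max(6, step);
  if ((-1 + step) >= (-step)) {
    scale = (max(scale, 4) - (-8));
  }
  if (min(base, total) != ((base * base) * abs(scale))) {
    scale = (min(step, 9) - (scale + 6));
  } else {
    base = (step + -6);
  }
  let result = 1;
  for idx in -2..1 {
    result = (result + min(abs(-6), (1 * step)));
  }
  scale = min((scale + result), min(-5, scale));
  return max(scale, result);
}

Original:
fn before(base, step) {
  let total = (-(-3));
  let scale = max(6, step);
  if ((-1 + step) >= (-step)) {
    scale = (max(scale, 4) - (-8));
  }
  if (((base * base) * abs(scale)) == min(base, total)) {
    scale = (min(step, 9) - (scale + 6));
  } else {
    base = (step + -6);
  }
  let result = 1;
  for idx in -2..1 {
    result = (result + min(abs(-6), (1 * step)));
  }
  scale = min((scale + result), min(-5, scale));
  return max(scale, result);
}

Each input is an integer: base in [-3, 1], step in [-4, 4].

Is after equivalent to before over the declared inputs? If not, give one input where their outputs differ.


Evaluate both at base=-3, step=-4.
before: total becomes 3; next scale becomes 6; next ((-1 + step) >= (-step)) evaluates to false; next (((base * base) * abs(scale)) == min(base, total)) evaluates to false; next base becomes -10; next result becomes 1; next at idx=-2:; next result becomes -3; next at idx=-1:; next result becomes -7; next at idx=0:; next result becomes -11; next scale becomes -5; next final value -5
after: total becomes 3; next scale becomes 6; next ((-1 + step) >= (-step)) evaluates to false; next (min(base, total) != ((base * base) * abs(scale))) evaluates to true; next scale becomes -16; next result becomes 1; next at idx=-2:; next result becomes -3; next at idx=-1:; next result becomes -7; next at idx=0:; next result becomes -11; next scale becomes -27; next final value -11
-5 against -11: the behavior changed.
verdict: not equivalent; witness: base=-3, step=-4


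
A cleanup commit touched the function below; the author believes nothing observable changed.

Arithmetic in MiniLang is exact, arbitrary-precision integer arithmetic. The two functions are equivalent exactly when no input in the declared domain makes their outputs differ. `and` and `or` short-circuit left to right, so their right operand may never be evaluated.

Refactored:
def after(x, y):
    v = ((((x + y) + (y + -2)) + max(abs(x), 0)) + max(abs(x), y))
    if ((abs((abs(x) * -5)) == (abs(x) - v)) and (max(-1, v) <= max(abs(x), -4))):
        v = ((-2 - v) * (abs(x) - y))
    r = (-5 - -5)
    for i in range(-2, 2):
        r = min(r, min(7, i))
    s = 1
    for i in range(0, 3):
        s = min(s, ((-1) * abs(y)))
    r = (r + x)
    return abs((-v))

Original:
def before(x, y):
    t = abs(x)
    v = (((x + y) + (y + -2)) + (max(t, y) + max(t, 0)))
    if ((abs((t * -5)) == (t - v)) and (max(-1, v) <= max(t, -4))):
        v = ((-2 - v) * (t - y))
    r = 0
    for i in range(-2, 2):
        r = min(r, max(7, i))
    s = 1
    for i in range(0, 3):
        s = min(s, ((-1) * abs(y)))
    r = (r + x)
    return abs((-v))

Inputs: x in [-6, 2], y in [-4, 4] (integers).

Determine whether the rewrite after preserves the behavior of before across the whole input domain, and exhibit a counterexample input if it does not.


Equivalent. The one real change (`max(7, i)` became `min(7, i)`) has no effect anywhere in the declared ranges.
An exhaustive pass over the 81 declared inputs shows identical outputs.
As a probe, take x=-5, y=3: before runs t = 5; v = 9; ((abs((t * -5)) == (t - v)) and (max(-1, v) <= max(t, -4))) -> false; r = 0; [i=-2]; r = 0; [i=-1]; r = 0; [i=0]; r = 0; [i=1]; r = 0; s = 1; [i=0]; s = -3; [i=1]; s = -3; [i=2]; s = -3; r = -5; return 9; after runs v = 9; ((abs((abs(x) * -5)) == (abs(x) - v)) and (max(-1, v) <= max(abs(x), -4))) -> false; r = 0; [i=-2]; r = -2; [i=-1]; r = -2; [i=0]; r = -2; [i=1]; r = -2; s = 1; [i=0]; s = -3; [i=1]; s = -3; [i=2]; s = -3; r = -7; return 9; both end at 9.
verdict: equivalent


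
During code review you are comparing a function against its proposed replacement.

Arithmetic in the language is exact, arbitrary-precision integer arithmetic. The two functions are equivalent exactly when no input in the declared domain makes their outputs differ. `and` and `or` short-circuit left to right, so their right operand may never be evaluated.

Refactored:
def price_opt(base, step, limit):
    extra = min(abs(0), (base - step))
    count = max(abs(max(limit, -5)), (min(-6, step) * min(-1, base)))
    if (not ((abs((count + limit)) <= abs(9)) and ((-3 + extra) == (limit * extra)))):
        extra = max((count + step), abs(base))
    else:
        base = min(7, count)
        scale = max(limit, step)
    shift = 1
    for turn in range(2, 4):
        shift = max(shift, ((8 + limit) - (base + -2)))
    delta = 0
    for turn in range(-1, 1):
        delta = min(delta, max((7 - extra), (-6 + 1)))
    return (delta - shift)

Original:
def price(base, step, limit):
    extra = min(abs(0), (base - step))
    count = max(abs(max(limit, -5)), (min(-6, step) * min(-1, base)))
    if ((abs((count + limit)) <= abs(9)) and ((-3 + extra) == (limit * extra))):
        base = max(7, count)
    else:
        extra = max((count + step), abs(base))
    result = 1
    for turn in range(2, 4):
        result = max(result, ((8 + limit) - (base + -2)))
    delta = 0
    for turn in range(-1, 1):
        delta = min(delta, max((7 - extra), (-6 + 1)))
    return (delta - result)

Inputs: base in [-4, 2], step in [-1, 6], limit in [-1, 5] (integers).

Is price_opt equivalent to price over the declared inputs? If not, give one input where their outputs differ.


Input base=-1, step=2, limit=2: -5 from price versus -6 from price_opt.
verdict: not equivalent; witness: base=-1, step=2, limit=2


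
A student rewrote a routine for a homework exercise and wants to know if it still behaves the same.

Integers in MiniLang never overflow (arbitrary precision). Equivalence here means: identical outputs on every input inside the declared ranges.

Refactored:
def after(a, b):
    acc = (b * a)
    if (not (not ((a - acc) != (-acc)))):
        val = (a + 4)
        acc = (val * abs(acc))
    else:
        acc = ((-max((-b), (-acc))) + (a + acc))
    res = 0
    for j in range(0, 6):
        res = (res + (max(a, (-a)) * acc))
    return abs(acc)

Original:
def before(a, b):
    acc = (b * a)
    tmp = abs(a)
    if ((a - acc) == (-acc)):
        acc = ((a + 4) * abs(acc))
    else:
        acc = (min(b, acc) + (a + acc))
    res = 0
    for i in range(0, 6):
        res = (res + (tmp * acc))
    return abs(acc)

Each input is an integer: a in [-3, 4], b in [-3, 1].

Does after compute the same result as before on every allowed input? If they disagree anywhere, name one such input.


On input a=-3, b=-3, before returns 3 while after returns 9.
verdict: not equivalent; witness: a=-3, b=-3


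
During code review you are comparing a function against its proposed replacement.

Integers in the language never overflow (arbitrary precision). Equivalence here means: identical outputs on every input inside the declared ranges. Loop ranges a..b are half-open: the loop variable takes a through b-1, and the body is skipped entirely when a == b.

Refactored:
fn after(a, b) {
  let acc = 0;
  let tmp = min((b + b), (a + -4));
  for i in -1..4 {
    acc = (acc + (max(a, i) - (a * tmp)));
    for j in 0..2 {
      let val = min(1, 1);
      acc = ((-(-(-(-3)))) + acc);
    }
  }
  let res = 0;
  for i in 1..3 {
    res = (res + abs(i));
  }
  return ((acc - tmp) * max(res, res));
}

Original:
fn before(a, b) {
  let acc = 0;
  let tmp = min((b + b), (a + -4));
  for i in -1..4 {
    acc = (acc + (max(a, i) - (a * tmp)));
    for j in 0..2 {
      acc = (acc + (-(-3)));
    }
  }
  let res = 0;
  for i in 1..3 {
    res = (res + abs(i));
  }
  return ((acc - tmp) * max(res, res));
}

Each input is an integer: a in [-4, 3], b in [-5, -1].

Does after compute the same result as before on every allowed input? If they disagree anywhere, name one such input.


Reading the diff, among the changes: constant usage differs; and statement counts differ; and local variable names differ; and min/max/abs usage differs.
One worked example (a=3, b=-3) — before: acc=0, then tmp=-6, then (i=-1), then acc=21, then (j=0), then acc=24, then (j=1), then acc=27, then (i=0), then acc=48, then (j=0), then acc=51, then (j=1), then acc=54, then (i=1), then acc=75, then (j=0), then acc=78, then (j=1), then acc=81, then (i=2), then acc=102, then (j=0), then acc=105, then (j=1), then acc=108, then (i=3), then acc=129, then (j=0), then acc=132, then (j=1), then acc=135, then res=0, then (i=1), then res=1, then (i=2), then res=3, then returns 423; after: acc=0, then tmp=-6, then (i=-1), then acc=21, then (j=0), then val=1, then acc=24, then (j=1), then val=1, then acc=27, then (i=0), then acc=48, then (j=0), then val=1, then acc=51, then (j=1), then val=1, then acc=54, then (i=1), then acc=75, then (j=0), then val=1, then acc=78, then (j=1), then val=1, then acc=81, then (i=2), then acc=102, then (j=0), then val=1, then acc=105, then (j=1), then val=1, then acc=108, then (i=3), then acc=129, then (j=0), then val=1, then acc=132, then (j=1), then val=1, then acc=135, then res=0, then (i=1), then res=1, then (i=2), then res=3, then returns 423; agreement on 423.
An exhaustive pass over the 40 declared inputs shows identical outputs.
verdict: equivalent


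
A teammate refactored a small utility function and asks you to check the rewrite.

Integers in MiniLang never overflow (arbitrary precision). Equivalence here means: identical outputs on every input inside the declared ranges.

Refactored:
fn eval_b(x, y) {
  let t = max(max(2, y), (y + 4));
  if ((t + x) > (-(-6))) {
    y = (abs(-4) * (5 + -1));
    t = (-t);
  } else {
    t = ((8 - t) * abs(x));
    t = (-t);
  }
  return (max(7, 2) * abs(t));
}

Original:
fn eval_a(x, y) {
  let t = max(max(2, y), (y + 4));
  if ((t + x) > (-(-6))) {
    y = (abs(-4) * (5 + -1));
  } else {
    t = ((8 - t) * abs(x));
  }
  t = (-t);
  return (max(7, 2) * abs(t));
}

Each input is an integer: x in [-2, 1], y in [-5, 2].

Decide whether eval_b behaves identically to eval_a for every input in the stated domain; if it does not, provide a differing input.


Reading the diff, among the changes: statement counts differ.
As a probe, take x=-2, y=-4: eval_a runs t := 2 | ((t + x) > (-(-6))): false | t := 12 | t := -12 | result 84; eval_b runs t := 2 | ((t + x) > (-(-6))): false | t := 12 | t := -12 | result 84; both end at 84.
Sweeping the whole domain (32 inputs) finds no disagreement.
verdict: equivalent


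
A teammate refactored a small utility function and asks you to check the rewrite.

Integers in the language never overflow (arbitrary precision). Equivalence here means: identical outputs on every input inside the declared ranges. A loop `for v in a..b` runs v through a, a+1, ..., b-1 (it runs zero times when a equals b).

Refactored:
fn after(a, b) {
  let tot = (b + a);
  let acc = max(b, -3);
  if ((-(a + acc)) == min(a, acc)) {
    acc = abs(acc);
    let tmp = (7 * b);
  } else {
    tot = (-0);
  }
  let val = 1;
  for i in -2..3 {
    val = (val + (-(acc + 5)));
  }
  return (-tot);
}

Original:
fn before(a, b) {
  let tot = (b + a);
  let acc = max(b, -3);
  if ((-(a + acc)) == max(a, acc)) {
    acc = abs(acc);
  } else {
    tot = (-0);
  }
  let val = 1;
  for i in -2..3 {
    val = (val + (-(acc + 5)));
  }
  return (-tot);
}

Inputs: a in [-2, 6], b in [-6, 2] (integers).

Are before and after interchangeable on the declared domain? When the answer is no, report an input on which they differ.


Try a=-2, b=1.
before: tot = -1; acc = 1; ((-(a + acc)) == max(a, acc)) -> true; acc = 1; val = 1; [i=-2]; val = -5; [i=-1]; val = -11; [i=0]; val = -17; [i=1]; val = -23; [i=2]; val = -29; return 1
after: tot = -1; acc = 1; ((-(a + acc)) == min(a, acc)) -> false; tot = 0; val = 1; [i=-2]; val = -5; [i=-1]; val = -11; [i=0]; val = -17; [i=1]; val = -23; [i=2]; val = -29; return 0
1 against 0: the behavior changed.
verdict: not equivalent; witness: a=-2, b=1


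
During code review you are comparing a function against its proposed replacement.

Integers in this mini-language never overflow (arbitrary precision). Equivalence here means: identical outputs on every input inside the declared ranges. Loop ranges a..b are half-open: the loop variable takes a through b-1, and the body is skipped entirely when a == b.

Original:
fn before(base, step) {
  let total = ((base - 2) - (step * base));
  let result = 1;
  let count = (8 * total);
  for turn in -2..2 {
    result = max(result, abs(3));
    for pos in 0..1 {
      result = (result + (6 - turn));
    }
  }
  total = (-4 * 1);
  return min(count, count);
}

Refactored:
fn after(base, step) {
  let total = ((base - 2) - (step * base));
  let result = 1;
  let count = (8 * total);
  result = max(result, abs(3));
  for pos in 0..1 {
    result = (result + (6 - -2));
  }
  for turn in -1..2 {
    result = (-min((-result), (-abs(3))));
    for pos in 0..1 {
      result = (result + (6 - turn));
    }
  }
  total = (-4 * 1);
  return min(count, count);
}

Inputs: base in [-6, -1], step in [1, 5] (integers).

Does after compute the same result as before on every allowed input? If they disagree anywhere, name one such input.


Equivalent — the differences include min/max/abs usage differs, and loop structure differs, and constant usage differs, and statement counts differ, and arithmetic usage differs, yet no declared input distinguishes the two.
As a probe, take base=-5, step=1: before runs total=-2, then result=1, then count=-16, then (turn=-2), then result=3, then (pos=0), then result=11, then (turn=-1), then result=11, then (pos=0), then result=18, then (turn=0), then result=18, then (pos=0), then result=24, then (turn=1), then result=24, then (pos=0), then result=29, then total=-4, then returns -16; after runs total=-2, then result=1, then count=-16, then result=3, then (pos=0), then result=11, then (turn=-1), then result=11, then (pos=0), then result=18, then (turn=0), then result=18, then (pos=0), then result=24, then (turn=1), then result=24, then (pos=0), then result=29, then total=-4, then returns -16; both end at -16.
Across all 30 domain points the two functions coincide.
verdict: equivalent


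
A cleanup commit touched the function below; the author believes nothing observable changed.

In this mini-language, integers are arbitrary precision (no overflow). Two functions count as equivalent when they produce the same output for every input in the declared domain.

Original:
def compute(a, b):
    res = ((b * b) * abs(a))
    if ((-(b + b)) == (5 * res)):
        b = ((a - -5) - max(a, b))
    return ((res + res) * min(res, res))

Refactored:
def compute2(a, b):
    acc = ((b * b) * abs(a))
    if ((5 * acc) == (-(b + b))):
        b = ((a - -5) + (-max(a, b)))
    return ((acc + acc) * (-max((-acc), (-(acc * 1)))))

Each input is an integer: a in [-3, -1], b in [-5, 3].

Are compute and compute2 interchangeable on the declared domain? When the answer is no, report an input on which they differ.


Equivalent — the differences include arithmetic usage differs, plus local variable names differ, plus constant usage differs, plus min/max/abs usage differs, yet no declared input distinguishes the two.
Tracing a=-2, b=-1: compute: res = 2; ((-(b + b)) == (5 * res)) -> false; return 8 | compute2: acc = 2; ((5 * acc) == (-(b + b))) -> false; return 8 — matching result 8.
Across all 27 domain points the two functions coincide.
verdict: equivalent


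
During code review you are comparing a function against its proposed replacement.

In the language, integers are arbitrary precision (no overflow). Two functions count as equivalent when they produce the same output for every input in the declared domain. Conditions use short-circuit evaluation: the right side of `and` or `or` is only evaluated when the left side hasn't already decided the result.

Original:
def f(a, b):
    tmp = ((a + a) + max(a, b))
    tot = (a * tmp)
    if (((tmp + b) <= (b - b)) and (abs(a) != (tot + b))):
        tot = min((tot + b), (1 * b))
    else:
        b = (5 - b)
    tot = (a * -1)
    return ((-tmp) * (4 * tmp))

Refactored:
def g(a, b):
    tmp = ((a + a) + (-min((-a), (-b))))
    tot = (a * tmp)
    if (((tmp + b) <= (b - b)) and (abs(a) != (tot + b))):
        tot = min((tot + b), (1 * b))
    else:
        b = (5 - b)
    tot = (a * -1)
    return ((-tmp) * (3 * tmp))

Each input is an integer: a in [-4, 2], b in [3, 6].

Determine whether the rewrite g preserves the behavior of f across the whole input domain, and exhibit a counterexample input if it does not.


Try a=-4, b=3.
f: tmp=-5, then tot=20, then (((tmp + b) <= (b - b)) and (abs(a) != (tot + b))) is true, then tot=3, then tot=4, then returns -100
g: tmp=-5, then tot=20, then (((tmp + b) <= (b - b)) and (abs(a) != (tot + b))) is true, then tot=3, then tot=4, then returns -75
-100 against -75: the behavior changed.
verdict: not equivalent; witness: a=-4, b=3


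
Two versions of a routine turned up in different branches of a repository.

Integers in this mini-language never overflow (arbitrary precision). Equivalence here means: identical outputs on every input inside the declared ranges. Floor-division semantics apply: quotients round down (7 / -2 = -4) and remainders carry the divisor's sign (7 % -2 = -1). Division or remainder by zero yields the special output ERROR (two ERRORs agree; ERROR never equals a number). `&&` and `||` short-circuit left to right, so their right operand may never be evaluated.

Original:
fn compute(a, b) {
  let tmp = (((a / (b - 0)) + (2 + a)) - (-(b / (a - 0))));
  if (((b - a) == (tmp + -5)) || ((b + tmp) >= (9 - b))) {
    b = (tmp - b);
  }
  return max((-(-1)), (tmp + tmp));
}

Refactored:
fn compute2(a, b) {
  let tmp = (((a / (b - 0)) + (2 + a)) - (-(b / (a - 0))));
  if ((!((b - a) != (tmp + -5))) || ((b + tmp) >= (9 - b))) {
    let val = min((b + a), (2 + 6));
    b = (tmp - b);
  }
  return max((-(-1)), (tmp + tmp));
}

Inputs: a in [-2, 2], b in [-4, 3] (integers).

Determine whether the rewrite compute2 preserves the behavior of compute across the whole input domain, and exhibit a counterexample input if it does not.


Side by side, the visible changes include: min/max/abs usage differs, plus comparison usage differs, plus statement counts differ, plus constant usage differs, plus boolean connective usage differs, plus arithmetic usage differs, plus local variable names differ.
Spot check at a=-2, b=1 — compute: tmp becomes -3; next (((b - a) == (tmp + -5)) || ((b + tmp) >= (9 - b))) evaluates to false; next final value 1. compute2: tmp becomes -3; next ((!((b - a) != (tmp + -5))) || ((b + tmp) >= (9 - b))) evaluates to false; next final value 1. Both give 1.
Across all 40 domain points the two functions coincide.
verdict: equivalent


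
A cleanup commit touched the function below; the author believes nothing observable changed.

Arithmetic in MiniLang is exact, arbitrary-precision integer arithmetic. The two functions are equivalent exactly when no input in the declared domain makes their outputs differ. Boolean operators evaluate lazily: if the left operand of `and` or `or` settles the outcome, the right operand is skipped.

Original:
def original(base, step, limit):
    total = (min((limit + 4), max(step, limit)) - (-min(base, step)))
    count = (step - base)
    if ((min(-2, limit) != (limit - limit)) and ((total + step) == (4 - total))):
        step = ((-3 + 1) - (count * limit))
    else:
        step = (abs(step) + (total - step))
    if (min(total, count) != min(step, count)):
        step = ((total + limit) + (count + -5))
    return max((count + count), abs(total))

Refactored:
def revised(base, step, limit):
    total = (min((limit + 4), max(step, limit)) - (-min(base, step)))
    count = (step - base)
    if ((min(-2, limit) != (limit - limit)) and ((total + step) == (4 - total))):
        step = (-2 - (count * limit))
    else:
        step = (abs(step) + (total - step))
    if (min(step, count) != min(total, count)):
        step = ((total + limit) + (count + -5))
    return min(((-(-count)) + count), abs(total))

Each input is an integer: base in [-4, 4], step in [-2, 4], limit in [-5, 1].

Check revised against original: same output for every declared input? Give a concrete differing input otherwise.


Run the pair on base=-4, step=-2, limit=-5.
original: total becomes -6; next count becomes 2; next ((min(-2, limit) != (limit - limit)) and ((total + step) == (4 - total))) evaluates to false; next step becomes -2; next (min(total, count) != min(step, count)) evaluates to true; next step becomes -14; next final value 6
revised: total becomes -6; next count becomes 2; next ((min(-2, limit) != (limit - limit)) and ((total + step) == (4 - total))) evaluates to false; next step becomes -2; next (min(step, count) != min(total, count)) evaluates to true; next step becomes -14; next final value 4
6 != 4, so the rewrite changes behavior.
verdict: not equivalent; witness: base=-4, step=-2, limit=-5


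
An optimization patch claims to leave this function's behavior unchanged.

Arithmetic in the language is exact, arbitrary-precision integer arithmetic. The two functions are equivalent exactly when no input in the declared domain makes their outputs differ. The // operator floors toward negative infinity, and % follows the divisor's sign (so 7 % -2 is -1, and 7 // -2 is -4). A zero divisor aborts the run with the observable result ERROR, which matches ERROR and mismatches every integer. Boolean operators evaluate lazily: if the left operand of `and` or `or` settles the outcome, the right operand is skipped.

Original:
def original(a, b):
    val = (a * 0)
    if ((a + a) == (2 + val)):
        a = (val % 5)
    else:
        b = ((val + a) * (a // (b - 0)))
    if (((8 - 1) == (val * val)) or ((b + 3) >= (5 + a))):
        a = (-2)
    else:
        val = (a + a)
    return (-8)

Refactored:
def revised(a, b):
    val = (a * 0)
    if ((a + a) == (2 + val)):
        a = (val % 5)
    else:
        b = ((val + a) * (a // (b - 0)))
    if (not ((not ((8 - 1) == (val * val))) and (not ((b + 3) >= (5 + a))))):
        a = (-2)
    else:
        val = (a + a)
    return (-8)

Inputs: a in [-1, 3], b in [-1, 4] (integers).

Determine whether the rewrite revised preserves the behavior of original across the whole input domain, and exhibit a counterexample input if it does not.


This is a faithful refactor — boolean connective usage differs, but the computed results match everywhere.
One worked example (a=1, b=0) — original: val becomes 0; next ((a + a) == (2 + val)) evaluates to true; next a becomes 0; next (((8 - 1) == (val * val)) or ((b + 3) >= (5 + a))) evaluates to false; next val becomes 0; next final value -8; revised: val becomes 0; next ((a + a) == (2 + val)) evaluates to true; next a becomes 0; next (not ((not ((8 - 1) == (val * val))) and (not ((b + 3) >= (5 + a))))) evaluates to false; next val becomes 0; next final value -8; agreement on -8.
Every one of the 30 inputs gives matching results.
verdict: equivalent


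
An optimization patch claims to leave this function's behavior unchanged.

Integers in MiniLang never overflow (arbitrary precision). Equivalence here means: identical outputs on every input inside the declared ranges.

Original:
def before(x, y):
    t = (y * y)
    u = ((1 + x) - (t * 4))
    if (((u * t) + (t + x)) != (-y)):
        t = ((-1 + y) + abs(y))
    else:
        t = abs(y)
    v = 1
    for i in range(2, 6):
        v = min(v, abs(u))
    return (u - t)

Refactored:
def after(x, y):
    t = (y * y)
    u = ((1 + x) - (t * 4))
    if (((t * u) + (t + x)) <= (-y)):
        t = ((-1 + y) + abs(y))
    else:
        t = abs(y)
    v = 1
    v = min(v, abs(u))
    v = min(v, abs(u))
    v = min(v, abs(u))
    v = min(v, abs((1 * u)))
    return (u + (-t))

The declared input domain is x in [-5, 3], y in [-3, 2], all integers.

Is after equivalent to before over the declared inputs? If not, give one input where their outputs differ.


Not equivalent: x=0, y=0 separates them (1 vs 2).
before: t := 0 | u := 1 | (((u * t) + (t + x)) != (-y)): false | t := 0 | v := 1 | iter i=2: | v := 1 | iter i=3: | v := 1 | iter i=4: | v := 1 | iter i=5: | v := 1 | result 1
after: t := 0 | u := 1 | (((t * u) + (t + x)) <= (-y)): true | t := -1 | v := 1 | v := 1 | v := 1 | v := 1 | v := 1 | result 2
verdict: not equivalent; witness: x=0, y=0


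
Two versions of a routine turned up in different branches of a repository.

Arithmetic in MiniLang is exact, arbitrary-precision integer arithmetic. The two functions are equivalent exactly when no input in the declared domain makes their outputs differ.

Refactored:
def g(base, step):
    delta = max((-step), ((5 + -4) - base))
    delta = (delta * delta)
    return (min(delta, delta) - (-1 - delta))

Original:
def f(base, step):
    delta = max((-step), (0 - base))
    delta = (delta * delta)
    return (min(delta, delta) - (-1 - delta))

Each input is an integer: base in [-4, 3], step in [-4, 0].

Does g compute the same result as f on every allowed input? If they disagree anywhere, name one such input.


Evaluate both at base=-4, step=-4.
f: delta = 4; delta = 16; return 33
g: delta = 5; delta = 25; return 51
33 != 51, so the rewrite changes behavior.
verdict: not equivalent; witness: base=-4, step=-4


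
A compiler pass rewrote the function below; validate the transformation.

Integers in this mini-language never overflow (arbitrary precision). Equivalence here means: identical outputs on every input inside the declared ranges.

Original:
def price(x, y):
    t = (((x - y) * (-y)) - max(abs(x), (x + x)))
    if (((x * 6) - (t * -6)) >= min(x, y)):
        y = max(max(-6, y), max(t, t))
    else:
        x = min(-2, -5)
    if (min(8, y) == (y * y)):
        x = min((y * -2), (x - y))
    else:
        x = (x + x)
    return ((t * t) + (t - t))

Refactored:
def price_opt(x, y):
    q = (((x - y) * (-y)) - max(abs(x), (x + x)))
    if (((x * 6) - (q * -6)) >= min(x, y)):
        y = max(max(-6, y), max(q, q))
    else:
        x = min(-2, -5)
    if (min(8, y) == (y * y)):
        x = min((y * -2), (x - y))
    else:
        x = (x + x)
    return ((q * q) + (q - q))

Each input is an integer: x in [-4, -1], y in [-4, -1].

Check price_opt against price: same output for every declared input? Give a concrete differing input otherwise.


Comparing the listings, the differences include: local variable names differ.
One worked example (x=-4, y=-1) — price: t = -7; (((x * 6) - (t * -6)) >= min(x, y)) -> false; x = -5; (min(8, y) == (y * y)) -> false; x = -10; return 49; price_opt: q = -7; (((x * 6) - (q * -6)) >= min(x, y)) -> false; x = -5; (min(8, y) == (y * y)) -> false; x = -10; return 49; agreement on 49.
An exhaustive pass over the 16 declared inputs shows identical outputs.
verdict: equivalent


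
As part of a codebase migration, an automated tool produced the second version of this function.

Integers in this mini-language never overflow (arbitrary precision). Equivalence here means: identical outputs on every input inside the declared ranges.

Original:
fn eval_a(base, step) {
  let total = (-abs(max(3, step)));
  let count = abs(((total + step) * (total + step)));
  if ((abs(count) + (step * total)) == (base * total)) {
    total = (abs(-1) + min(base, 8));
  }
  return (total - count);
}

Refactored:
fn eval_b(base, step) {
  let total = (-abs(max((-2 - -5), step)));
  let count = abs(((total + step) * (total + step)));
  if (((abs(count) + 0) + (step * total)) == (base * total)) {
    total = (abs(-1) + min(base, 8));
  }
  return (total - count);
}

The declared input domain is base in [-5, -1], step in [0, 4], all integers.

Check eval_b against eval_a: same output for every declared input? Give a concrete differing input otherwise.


The two versions differ — the changes include arithmetic usage differs; also constant usage differs.
One worked example (base=-1, step=2) — eval_a: total = -3; count = 1; ((abs(count) + (step * total)) == (base * total)) -> false; return -4; eval_b: total = -3; count = 1; (((abs(count) + 0) + (step * total)) == (base * total)) -> false; return -4; agreement on -4.
Across all 25 domain points the two functions coincide.
verdict: equivalent


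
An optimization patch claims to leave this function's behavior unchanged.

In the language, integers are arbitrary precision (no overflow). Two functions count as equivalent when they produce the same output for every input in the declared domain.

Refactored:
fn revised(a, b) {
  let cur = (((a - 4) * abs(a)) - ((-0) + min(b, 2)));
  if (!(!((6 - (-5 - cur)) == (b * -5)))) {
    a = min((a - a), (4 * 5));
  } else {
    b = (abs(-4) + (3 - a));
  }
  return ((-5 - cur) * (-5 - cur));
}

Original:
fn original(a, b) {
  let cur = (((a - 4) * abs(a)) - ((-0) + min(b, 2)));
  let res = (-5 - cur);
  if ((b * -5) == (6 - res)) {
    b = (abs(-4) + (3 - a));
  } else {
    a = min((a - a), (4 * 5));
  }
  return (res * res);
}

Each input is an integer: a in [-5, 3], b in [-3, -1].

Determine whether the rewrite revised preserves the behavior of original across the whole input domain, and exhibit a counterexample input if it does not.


Whatever the rewrite altered, no input in the stated domain can expose a difference; all 27 inputs agree.
verdict: equivalent


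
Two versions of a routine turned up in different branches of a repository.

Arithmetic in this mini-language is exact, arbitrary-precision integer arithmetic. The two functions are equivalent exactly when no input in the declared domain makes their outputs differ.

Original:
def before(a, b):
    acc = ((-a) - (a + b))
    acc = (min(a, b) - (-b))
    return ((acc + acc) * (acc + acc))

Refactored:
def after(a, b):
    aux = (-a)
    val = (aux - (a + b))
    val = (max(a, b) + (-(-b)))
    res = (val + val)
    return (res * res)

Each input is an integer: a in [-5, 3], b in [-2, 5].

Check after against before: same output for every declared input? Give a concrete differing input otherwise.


Consider the input a=-5, b=-2.
before: acc=12, then acc=-7, then returns 196
after: aux=5, then val=12, then val=-4, then res=-8, then returns 64
196 vs 64 — the two versions disagree here.
verdict: not equivalent; witness: a=-5, b=-2


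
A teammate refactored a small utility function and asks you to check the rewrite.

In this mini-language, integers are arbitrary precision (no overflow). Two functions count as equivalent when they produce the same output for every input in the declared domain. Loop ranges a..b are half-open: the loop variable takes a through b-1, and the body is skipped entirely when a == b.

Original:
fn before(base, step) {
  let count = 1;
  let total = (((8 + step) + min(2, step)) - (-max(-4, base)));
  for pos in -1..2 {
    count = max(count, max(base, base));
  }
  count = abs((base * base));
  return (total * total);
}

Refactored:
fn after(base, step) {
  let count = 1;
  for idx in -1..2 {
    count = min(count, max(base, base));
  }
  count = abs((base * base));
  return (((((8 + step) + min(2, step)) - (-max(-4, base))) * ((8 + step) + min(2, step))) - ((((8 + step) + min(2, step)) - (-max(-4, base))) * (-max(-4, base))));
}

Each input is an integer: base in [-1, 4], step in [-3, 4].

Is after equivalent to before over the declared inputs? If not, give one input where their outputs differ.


The edit looks behavioral (`max(count, max(base, base))` became `min(count, max(base, base))`), but over these ranges it never changes the outcome; all 48 inputs agree.
verdict: equivalent


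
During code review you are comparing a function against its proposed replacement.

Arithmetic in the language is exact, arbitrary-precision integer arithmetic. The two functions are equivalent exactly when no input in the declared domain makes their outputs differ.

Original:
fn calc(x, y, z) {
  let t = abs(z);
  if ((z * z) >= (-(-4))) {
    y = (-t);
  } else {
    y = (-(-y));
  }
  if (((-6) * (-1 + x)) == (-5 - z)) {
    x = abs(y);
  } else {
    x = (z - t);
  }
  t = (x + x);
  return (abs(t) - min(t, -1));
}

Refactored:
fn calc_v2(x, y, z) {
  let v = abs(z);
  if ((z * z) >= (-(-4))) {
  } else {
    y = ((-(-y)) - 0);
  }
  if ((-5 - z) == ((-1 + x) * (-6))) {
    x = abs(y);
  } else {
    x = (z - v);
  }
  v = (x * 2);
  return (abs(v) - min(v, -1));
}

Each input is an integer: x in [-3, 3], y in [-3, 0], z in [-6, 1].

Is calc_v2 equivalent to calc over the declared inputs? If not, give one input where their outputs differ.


Take x=1, y=-3, z=-5.
calc: t=5, then ((z * z) >= (-(-4))) is true, then y=-5, then (((-6) * (-1 + x)) == (-5 - z)) is true, then x=5, then t=10, then returns 11
calc_v2: v=5, then ((z * z) >= (-(-4))) is true, then ((-5 - z) == ((-1 + x) * (-6))) is true, then x=3, then v=6, then returns 7
11 and 7 differ, so these are not the same function on this domain.
verdict: not equivalent; witness: x=1, y=-3, z=-5


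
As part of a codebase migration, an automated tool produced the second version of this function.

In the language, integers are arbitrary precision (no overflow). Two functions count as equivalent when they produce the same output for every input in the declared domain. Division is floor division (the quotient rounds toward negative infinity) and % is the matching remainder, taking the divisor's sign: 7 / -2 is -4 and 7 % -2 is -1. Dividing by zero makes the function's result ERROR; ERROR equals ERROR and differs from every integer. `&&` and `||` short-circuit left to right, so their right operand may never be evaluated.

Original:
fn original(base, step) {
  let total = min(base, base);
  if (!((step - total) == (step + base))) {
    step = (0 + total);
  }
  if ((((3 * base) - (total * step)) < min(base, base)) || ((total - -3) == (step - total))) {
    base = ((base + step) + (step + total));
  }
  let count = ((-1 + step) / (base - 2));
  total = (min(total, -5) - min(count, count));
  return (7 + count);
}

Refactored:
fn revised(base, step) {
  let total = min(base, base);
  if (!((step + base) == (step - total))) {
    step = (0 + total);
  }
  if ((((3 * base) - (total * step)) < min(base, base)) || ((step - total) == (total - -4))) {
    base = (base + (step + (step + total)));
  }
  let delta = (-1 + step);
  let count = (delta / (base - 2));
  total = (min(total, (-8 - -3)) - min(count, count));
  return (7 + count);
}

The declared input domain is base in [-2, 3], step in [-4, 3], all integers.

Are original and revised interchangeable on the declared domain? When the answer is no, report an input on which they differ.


There is a counterexample at base=0, step=3: 7 on one side, 6 on the other.
original: total becomes 0; next (!((step - total) == (step + base))) evaluates to false; next ((((3 * base) - (total * step)) < min(base, base)) || ((total - -3) == (step - total))) evaluates to true; next base becomes 6; next count becomes 0; next total becomes -5; next final value 7
revised: total becomes 0; next (!((step + base) == (step - total))) evaluates to false; next ((((3 * base) - (total * step)) < min(base, base)) || ((step - total) == (total - -4))) evaluates to false; next delta becomes 2; next count becomes -1; next total becomes -4; next final value 6
verdict: not equivalent; witness: base=0, step=3
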